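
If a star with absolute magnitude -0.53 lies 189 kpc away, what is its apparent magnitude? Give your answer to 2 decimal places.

m ≈ 20.85

d = 189 kpc = 189000 pc
m = M + 5 log₁₀ d − 5 = -0.53 + 5·5.2765 − 5 = 20.852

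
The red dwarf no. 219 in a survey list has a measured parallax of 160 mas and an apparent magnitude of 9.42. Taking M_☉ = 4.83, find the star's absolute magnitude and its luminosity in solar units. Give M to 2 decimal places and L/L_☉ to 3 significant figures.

d = 1/p = 1000/160 mas = 6.250 pc
M = m − 5 log₁₀ d + 5 = 9.42 − 5·0.7959 + 5 = 10.441
M − M_☉ = 10.441 − 4.83 = 5.611
L/L_☉ = 10^(−0.4 × 5.611) = 5.698×10^-3

M ≈ 10.44; L/L_☉ ≈ 5.70×10^-3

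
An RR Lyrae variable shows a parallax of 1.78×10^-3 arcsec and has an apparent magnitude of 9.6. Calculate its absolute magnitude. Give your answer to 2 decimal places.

d = 1/p = 1/1.78×10^-3″ = 561.8 pc
5 log₁₀(d/10 pc) = 5 log₁₀(561.8) − 5 = 8.748
M = m − 5 log₁₀(d/10) = 9.6 − 8.748 = 0.852

M ≈ 0.85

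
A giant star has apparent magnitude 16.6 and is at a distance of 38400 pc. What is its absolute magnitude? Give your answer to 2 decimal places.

5 log₁₀(d/10 pc) = 5 log₁₀(38400) − 5 = 17.922
M = m − 5 log₁₀(d/10) = 16.6 − 17.922 = -1.322

M ≈ -1.32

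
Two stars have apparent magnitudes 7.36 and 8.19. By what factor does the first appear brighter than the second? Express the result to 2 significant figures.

Δm = 7.36 − (8.19) = -0.83
Flux ratio = 10^(−0.4 Δm) = 10^(−0.4 × -0.83) = 10^0.332 = 2.148

2.1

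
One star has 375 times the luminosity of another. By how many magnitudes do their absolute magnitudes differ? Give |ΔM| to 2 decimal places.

|ΔM| ≈ 6.44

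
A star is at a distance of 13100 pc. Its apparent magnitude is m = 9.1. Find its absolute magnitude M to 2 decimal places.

5 log₁₀(d/10 pc) = 5 log₁₀(13100) − 5 = 15.586
M = m − 5 log₁₀(d/10) = 9.1 − 15.586 = -6.486

M ≈ -6.49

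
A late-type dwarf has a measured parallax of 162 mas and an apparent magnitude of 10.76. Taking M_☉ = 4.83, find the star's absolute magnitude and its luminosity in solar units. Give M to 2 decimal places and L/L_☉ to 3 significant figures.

d = 1/p = 1000/162 mas = 6.173 pc
M = m − 5 log₁₀ d + 5 = 10.76 − 5·0.7905 + 5 = 11.808
M − M_☉ = 11.808 − 4.83 = 6.978
L/L_☉ = 10^(−0.4 × 6.978) = 1.618×10^-3

M ≈ 11.81; L/L_☉ ≈ 1.62×10^-3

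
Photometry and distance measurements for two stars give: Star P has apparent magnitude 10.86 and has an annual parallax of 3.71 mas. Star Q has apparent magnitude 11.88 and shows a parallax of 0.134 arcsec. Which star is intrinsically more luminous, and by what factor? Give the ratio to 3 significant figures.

Star P: p = 3.71 mas = 3.71×10^-3″ → d = 1/p = 269.5 pc
Star P: M = m − 5 log₁₀ d + 5 = 10.86 − 5·2.4306 + 5 = 3.707
Star Q: d = 1/p = 1/0.134″ = 7.463 pc
Star Q: M = m − 5 log₁₀ d + 5 = 11.88 − 5·0.8729 + 5 = 12.516
ΔM = M_P − M_Q = 3.707 − (12.516) = -8.809; smaller M is more luminous → Star P.
L ratio = 10^(0.4 |ΔM|) = 10^3.523 = 3338

Star P is more luminous, by a factor of 3340.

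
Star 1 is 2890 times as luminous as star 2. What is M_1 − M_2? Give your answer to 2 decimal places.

Pogson: ΔM = −2.5 log₁₀(ratio) = −2.5 log₁₀(2890) = −2.5 × 3.4609 = -8.652
Star 1 is brighter, so it has the smaller magnitude: the difference is negative.

M_1 − M_2 ≈ -8.65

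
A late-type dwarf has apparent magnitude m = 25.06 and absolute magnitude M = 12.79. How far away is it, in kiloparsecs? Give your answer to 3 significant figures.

d ≈ 2.84 kpc

Distance modulus: m − M = 25.06 − (12.79) = 12.270
m − M = 5 log₁₀ d − 5
log₁₀ d = (m − M)/5 + 1 = 3.4540
d = 10^3.4540 = 2844 pc
= 2.844 kpc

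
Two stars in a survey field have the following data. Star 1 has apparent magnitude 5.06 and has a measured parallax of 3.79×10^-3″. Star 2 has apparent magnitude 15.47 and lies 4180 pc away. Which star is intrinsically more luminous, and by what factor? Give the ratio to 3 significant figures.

Star 1: d = 1/p = 1/3.79×10^-3″ = 263.9 pc
Star 1: M = m − 5 log₁₀ d + 5 = 5.06 − 5·2.4214 + 5 = -2.047
Star 2: M = m − 5 log₁₀ d + 5 = 15.47 − 5·3.6212 + 5 = 2.364
ΔM = M_1 − M_2 = -2.047 − (2.364) = -4.411; smaller M is more luminous → Star 1.
L ratio = 10^(0.4 |ΔM|) = 10^1.764 = 58.13

Star 1 is more luminous, by a factor of 58.1.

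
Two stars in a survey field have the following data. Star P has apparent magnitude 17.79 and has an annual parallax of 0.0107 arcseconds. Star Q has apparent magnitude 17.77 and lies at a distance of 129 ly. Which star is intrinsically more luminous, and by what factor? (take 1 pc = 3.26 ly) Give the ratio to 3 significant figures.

Star P: d = 1/p = 1/0.0107″ = 93.46 pc
Star P: M = m − 5 log₁₀ d + 5 = 17.79 − 5·1.9706 + 5 = 12.937
Star Q: d = 129 ly / 3.26 = 39.57 pc
Star Q: M = m − 5 log₁₀ d + 5 = 17.77 − 5·1.5974 + 5 = 14.783
ΔM = M_P − M_Q = 12.937 − (14.783) = -1.846; smaller M is more luminous → Star P.
L ratio = 10^(0.4 |ΔM|) = 10^0.738 = 5.476

Star P is more luminous, by a factor of 5.48.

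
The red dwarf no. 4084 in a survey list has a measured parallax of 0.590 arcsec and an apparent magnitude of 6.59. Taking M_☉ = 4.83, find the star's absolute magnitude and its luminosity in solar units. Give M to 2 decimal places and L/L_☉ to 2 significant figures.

M ≈ 10.44; L/L_☉ ≈ 5.7×10^-3

d = 1/p = 1/0.590″ = 1.695 pc
M = m − 5 log₁₀ d + 5 = 6.59 − 5·0.2291 + 5 = 10.444
M − M_☉ = 10.444 − 4.83 = 5.614
L/L_☉ = 10^(−0.4 × 5.614) = 5.679×10^-3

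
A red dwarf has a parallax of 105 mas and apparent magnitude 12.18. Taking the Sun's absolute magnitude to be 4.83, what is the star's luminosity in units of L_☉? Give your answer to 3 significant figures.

L/L_☉ ≈ 1.04×10^-3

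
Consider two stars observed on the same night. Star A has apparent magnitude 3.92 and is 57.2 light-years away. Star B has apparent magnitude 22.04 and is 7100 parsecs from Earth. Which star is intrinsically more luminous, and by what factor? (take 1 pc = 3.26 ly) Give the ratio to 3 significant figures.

Star A: d = 57.2 ly / 3.26 = 17.55 pc
Star A: M = m − 5 log₁₀ d + 5 = 3.92 − 5·1.2442 + 5 = 2.699
Star B: M = m − 5 log₁₀ d + 5 = 22.04 − 5·3.8513 + 5 = 7.784
ΔM = M_A − M_B = 2.699 − (7.784) = -5.085; smaller M is more luminous → Star A.
L ratio = 10^(0.4 |ΔM|) = 10^2.034 = 108.1

Star A is more luminous, by a factor of 108.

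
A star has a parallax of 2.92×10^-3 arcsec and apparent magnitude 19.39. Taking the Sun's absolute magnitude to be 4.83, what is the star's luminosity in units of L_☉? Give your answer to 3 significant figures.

L/L_☉ ≈ 1.76×10^-3

d = 1/p = 1/2.92×10^-3″ = 342.5 pc
M = m − 5 log₁₀ d + 5 = 19.39 − 5·2.5346 + 5 = 11.717
M − M_☉ = 11.717 − 4.83 = 6.887
L/L_☉ = 10^(−0.4 × 6.887) = 1.759×10^-3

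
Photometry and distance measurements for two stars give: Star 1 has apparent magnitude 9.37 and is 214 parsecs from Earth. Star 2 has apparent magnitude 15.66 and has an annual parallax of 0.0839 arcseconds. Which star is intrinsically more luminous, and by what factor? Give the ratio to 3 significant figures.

Star 1: M = m − 5 log₁₀ d + 5 = 9.37 − 5·2.3304 + 5 = 2.718
Star 2: d = 1/p = 1/0.0839″ = 11.92 pc
Star 2: M = m − 5 log₁₀ d + 5 = 15.66 − 5·1.0762 + 5 = 15.279
ΔM = M_1 − M_2 = 2.718 − (15.279) = -12.561; smaller M is more luminous → Star 1.
L ratio = 10^(0.4 |ΔM|) = 10^5.024 = 105800

Star 1 is more luminous, by a factor of 106000.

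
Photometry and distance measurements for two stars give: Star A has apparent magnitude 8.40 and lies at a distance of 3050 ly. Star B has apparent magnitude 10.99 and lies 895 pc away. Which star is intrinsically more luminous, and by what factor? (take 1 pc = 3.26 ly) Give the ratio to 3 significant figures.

Star A is more luminous, by a factor of 11.9.

Star A: d = 3050 ly / 3.26 = 935.6 pc
Star A: M = m − 5 log₁₀ d + 5 = 8.40 − 5·2.9711 + 5 = -1.455
Star B: M = m − 5 log₁₀ d + 5 = 10.99 − 5·2.9518 + 5 = 1.231
ΔM = M_A − M_B = -1.455 − (1.231) = -2.686; smaller M is more luminous → Star A.
L ratio = 10^(0.4 |ΔM|) = 10^1.075 = 11.87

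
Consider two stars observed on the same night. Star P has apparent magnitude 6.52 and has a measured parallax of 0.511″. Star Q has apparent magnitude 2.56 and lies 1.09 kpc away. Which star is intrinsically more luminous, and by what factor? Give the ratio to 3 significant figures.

Star Q is more luminous, by a factor of 1.19×10^7.

Star P: d = 1/p = 1/0.511″ = 1.957 pc
Star P: M = m − 5 log₁₀ d + 5 = 6.52 − 5·0.2916 + 5 = 10.062
Star Q: d = 1.09 kpc = 1090 pc
Star Q: M = m − 5 log₁₀ d + 5 = 2.56 − 5·3.0374 + 5 = -7.627
ΔM = M_P − M_Q = 10.062 − (-7.627) = 17.689; smaller M is more luminous → Star Q.
L ratio = 10^(0.4 |ΔM|) = 10^7.076 = 1.190×10^7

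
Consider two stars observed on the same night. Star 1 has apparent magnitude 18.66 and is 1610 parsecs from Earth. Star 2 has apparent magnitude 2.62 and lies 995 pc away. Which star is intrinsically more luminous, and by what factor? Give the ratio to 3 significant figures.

Star 2 is more luminous, by a factor of 995000.

Star 1: M = m − 5 log₁₀ d + 5 = 18.66 − 5·3.2068 + 5 = 7.626
Star 2: M = m − 5 log₁₀ d + 5 = 2.62 − 5·2.9978 + 5 = -7.369
ΔM = M_1 − M_2 = 7.626 − (-7.369) = 14.995; smaller M is more luminous → Star 2.
L ratio = 10^(0.4 |ΔM|) = 10^5.998 = 995400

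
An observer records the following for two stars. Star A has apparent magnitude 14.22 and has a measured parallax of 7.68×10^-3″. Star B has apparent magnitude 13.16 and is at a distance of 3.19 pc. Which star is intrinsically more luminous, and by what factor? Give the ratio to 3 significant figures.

Star A: d = 1/p = 1/7.68×10^-3″ = 130.2 pc
Star A: M = m − 5 log₁₀ d + 5 = 14.22 − 5·2.1146 + 5 = 8.647
Star B: M = m − 5 log₁₀ d + 5 = 13.16 − 5·0.5038 + 5 = 15.641
ΔM = M_A − M_B = 8.647 − (15.641) = -6.994; smaller M is more luminous → Star A.
L ratio = 10^(0.4 |ΔM|) = 10^2.798 = 627.6

Star A is more luminous, by a factor of 628.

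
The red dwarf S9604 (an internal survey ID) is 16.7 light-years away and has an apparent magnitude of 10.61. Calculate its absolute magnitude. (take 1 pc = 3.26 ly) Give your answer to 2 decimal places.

d = 16.7 ly / 3.26 = 5.123 pc
5 log₁₀(d/10 pc) = 5 log₁₀(5.123) − 5 = -1.453
M = m − 5 log₁₀(d/10) = 10.61 + 1.453 = 12.063

M ≈ 12.06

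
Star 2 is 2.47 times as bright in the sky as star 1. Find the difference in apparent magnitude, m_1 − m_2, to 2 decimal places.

Pogson: Δm = −2.5 log₁₀(ratio) = −2.5 log₁₀(2.47) = −2.5 × 0.3927 = -0.982
Star 2 is brighter so has the smaller magnitude: m_1 − m_2 is positive.

m_1 − m_2 ≈ 0.98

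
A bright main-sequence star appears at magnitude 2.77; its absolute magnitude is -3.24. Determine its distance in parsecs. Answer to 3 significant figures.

d ≈ 159 pc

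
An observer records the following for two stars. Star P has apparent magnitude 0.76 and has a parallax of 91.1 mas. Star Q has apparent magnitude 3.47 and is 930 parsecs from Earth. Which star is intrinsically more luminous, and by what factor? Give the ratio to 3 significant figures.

Star Q is more luminous, by a factor of 592.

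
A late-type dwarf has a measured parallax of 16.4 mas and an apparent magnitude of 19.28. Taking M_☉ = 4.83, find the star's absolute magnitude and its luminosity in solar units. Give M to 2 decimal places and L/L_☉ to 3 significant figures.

M ≈ 15.35; L/L_☉ ≈ 6.17×10^-5

d = 1/p = 1000/16.4 mas = 60.98 pc
M = m − 5 log₁₀ d + 5 = 19.28 − 5·1.7852 + 5 = 15.354
M − M_☉ = 15.354 − 4.83 = 10.524
L/L_☉ = 10^(−0.4 × 10.524) = 6.170×10^-5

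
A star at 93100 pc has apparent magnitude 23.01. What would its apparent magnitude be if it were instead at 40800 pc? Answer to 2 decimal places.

Flux ∝ 1/d², so Δm = 5 log₁₀(d₂/d₁) = 5 log₁₀(40800/93100) = -1.791
m₂ = m₁ + Δm = 23.01 + (-1.791) = 21.219

m ≈ 21.22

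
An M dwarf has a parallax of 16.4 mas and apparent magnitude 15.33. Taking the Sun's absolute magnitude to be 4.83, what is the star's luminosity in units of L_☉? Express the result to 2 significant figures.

L/L_☉ ≈ 2.3×10^-3

d = 1/p = 1000/16.4 mas = 60.98 pc
M = m − 5 log₁₀ d + 5 = 15.33 − 5·1.7852 + 5 = 11.404
M − M_☉ = 11.404 − 4.83 = 6.574
L/L_☉ = 10^(−0.4 × 6.574) = 2.346×10^-3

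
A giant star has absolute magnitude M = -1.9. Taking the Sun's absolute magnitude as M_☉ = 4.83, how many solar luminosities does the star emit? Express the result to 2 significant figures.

L/L_☉ ≈ 490

M − M_☉ = -1.9 − 4.83 = -6.730
L/L_☉ = 10^(−0.4 (M − M_☉)) = 10^2.692 = 492.0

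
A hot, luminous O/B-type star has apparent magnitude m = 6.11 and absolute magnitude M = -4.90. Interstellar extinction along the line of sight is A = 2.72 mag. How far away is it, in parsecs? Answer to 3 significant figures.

d ≈ 455 pc

m − M = 5 log₁₀(d/10 pc) + A  ⇒  6.11 − (-4.90) − 2.72 = 5 log₁₀(d/10)
8.290 = 5 log₁₀(d/10)
log₁₀ d = (m − M − A)/5 + 1 = 2.6580
d = 10^2.6580 = 455.0 pc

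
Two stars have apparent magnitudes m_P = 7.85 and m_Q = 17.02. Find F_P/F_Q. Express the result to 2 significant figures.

F_P/F_Q ≈ 4700

Magnitude difference = -9.17
Flux ratio = 10^(−0.4 Δm) = 10^(−0.4 × -9.17) = 10^3.668 = 4656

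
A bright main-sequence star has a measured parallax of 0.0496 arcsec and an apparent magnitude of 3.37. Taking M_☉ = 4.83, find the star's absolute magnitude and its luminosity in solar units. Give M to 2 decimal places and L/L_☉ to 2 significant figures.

d = 1/p = 1/0.0496″ = 20.16 pc
M = m − 5 log₁₀ d + 5 = 3.37 − 5·1.3045 + 5 = 1.847
M − M_☉ = 1.847 − 4.83 = -2.983
L/L_☉ = 10^(−0.4 × -2.983) = 15.60

M ≈ 1.85; L/L_☉ ≈ 16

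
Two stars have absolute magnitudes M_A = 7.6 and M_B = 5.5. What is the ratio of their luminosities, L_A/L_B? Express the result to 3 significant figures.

L_A/L_B ≈ 0.145

ΔM = M_A − M_B = 2.1
L_A/L_B = 10^(−0.4 ΔM) = 10^-0.840 = 0.1445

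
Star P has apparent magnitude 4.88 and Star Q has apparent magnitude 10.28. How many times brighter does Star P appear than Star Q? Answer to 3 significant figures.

145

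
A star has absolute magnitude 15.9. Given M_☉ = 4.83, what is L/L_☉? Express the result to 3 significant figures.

M − M_☉ = 15.9 − 4.83 = 11.070
L/L_☉ = 10^(−0.4 (M − M_☉)) = 10^-4.428 = 3.733×10^-5

L/L_☉ ≈ 3.73×10^-5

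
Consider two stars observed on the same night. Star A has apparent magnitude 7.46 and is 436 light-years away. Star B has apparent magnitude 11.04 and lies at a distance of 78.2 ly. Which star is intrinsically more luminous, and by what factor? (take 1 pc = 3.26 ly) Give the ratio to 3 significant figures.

Star A is more luminous, by a factor of 841.

Star A: d = 436 ly / 3.26 = 133.7 pc
Star A: M = m − 5 log₁₀ d + 5 = 7.46 − 5·2.1263 + 5 = 1.829
Star B: d = 78.2 ly / 3.26 = 23.99 pc
Star B: M = m − 5 log₁₀ d + 5 = 11.04 − 5·1.3800 + 5 = 9.140
ΔM = M_A − M_B = 1.829 − (9.140) = -7.311; smaller M is more luminous → Star A.
L ratio = 10^(0.4 |ΔM|) = 10^2.925 = 840.5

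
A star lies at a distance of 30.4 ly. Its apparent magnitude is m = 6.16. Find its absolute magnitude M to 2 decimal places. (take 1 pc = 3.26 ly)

d = 30.4 ly / 3.26 = 9.325 pc
5 log₁₀(d/10 pc) = 5 log₁₀(9.325) − 5 = -0.152
M = m − 5 log₁₀(d/10) = 6.16 + 0.152 = 6.312

M ≈ 6.31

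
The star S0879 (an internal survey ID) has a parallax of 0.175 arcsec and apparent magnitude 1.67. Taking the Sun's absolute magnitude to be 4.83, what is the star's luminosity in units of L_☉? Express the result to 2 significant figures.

d = 1/p = 1/0.175″ = 5.714 pc
M = m − 5 log₁₀ d + 5 = 1.67 − 5·0.7570 + 5 = 2.885
M − M_☉ = 2.885 − 4.83 = -1.945
L/L_☉ = 10^(−0.4 × -1.945) = 5.997

L/L_☉ ≈ 6.0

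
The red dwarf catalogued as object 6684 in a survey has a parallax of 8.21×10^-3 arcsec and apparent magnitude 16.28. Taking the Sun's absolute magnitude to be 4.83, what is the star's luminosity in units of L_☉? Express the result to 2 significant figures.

L/L_☉ ≈ 3.9×10^-3

d = 1/p = 1/8.21×10^-3″ = 121.8 pc
M = m − 5 log₁₀ d + 5 = 16.28 − 5·2.0857 + 5 = 10.852
M − M_☉ = 10.852 − 4.83 = 6.022
L/L_☉ = 10^(−0.4 × 6.022) = 3.902×10^-3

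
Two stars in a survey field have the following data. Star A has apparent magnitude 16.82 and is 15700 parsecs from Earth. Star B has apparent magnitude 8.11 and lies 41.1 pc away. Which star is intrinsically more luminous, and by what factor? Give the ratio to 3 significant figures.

Star A: M = m − 5 log₁₀ d + 5 = 16.82 − 5·4.1959 + 5 = 0.841
Star B: M = m − 5 log₁₀ d + 5 = 8.11 − 5·1.6138 + 5 = 5.041
ΔM = M_A − M_B = 0.841 − (5.041) = -4.200; smaller M is more luminous → Star A.
L ratio = 10^(0.4 |ΔM|) = 10^1.680 = 47.88

Star A is more luminous, by a factor of 47.9.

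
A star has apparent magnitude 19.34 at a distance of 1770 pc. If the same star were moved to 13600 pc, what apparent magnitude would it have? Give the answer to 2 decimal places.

m ≈ 23.77

Flux ∝ 1/d², so Δm = 5 log₁₀(d₂/d₁) = 5 log₁₀(13600/1770) = 4.428
m₂ = m₁ + Δm = 19.34 + (4.428) = 23.768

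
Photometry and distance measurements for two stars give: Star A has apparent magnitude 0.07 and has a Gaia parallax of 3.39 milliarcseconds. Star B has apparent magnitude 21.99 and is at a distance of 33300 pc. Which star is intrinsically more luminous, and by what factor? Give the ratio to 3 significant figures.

Star A is more luminous, by a factor of 46000.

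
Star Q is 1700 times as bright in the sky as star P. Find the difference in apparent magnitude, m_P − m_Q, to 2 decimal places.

Pogson: Δm = −2.5 log₁₀(ratio) = −2.5 log₁₀(1700) = −2.5 × 3.2304 = -8.076
Star Q is brighter so has the smaller magnitude: m_P − m_Q is positive.

m_P − m_Q ≈ 8.08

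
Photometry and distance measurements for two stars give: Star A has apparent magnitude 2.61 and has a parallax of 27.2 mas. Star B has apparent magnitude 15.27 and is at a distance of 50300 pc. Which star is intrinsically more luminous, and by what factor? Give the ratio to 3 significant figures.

Star B is more luminous, by a factor of 16.2.

Star A: p = 27.2 mas = 0.0272″ → d = 1/p = 36.76 pc
Star A: M = m − 5 log₁₀ d + 5 = 2.61 − 5·1.5654 + 5 = -0.217
Star B: M = m − 5 log₁₀ d + 5 = 15.27 − 5·4.7016 + 5 = -3.238
ΔM = M_A − M_B = -0.217 − (-3.238) = 3.021; smaller M is more luminous → Star B.
L ratio = 10^(0.4 |ΔM|) = 10^1.208 = 16.15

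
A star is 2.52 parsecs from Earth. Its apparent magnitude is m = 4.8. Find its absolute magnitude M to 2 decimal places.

5 log₁₀(d/10 pc) = 5 log₁₀(2.520) − 5 = -2.993
M = m − 5 log₁₀(d/10) = 4.8 + 2.993 = 7.793

M ≈ 7.79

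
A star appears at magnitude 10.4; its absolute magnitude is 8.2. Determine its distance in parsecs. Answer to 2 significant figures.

d ≈ 28 pc

Distance modulus: m − M = 10.4 − (8.2) = 2.200
m − M = 5 log₁₀ d − 5
log₁₀ d = (m − M)/5 + 1 = 1.4400
d = 10^1.4400 = 27.54 pc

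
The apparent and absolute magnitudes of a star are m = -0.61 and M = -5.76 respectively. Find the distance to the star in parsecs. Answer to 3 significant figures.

d ≈ 107 pc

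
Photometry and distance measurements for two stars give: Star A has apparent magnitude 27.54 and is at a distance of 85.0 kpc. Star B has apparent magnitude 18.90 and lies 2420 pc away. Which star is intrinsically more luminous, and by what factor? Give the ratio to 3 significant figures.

Star A: d = 85.0 kpc = 85000 pc
Star A: M = m − 5 log₁₀ d + 5 = 27.54 − 5·4.9294 + 5 = 7.893
Star B: M = m − 5 log₁₀ d + 5 = 18.90 − 5·3.3838 + 5 = 6.981
ΔM = M_A − M_B = 7.893 − (6.981) = 0.912; smaller M is more luminous → Star B.
L ratio = 10^(0.4 |ΔM|) = 10^0.365 = 2.316

Star B is more luminous, by a factor of 2.32.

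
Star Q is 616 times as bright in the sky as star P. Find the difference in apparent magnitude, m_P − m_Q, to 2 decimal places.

m_P − m_Q ≈ 6.97

Pogson: Δm = −2.5 log₁₀(ratio) = −2.5 log₁₀(616) = −2.5 × 2.7896 = -6.974
Star Q is brighter so has the smaller magnitude: m_P − m_Q is positive.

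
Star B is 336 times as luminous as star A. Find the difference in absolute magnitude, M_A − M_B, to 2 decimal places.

M_A − M_B ≈ 6.32

Pogson: ΔM = −2.5 log₁₀(ratio) = −2.5 log₁₀(336) = −2.5 × 2.5263 = -6.316
Star B is brighter so has the smaller magnitude: M_A − M_B is positive.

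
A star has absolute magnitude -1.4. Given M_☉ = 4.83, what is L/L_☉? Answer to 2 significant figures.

M − M_☉ = -1.4 − 4.83 = -6.230
L/L_☉ = 10^(−0.4 (M − M_☉)) = 10^2.492 = 310.5

L/L_☉ ≈ 310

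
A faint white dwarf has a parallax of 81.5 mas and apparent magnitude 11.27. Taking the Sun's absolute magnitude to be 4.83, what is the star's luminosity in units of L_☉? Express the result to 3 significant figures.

d = 1/p = 1000/81.5 mas = 12.27 pc
M = m − 5 log₁₀ d + 5 = 11.27 − 5·1.0888 + 5 = 10.826
M − M_☉ = 10.826 − 4.83 = 5.996
L/L_☉ = 10^(−0.4 × 5.996) = 3.997×10^-3

L/L_☉ ≈ 4.00×10^-3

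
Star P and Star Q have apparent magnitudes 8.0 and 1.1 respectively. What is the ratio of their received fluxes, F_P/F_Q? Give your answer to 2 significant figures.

Magnitude difference = 6.9
Flux ratio = 10^(−0.4 Δm) = 10^(−0.4 × 6.9) = 10^-2.760 = 1.738×10^-3

F_P/F_Q ≈ 1.7×10^-3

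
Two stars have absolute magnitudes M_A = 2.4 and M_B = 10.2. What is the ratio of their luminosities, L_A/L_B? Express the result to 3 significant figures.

L_A/L_B ≈ 1320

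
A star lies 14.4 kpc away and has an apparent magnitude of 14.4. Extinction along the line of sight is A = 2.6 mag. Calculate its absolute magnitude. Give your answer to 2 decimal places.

d = 14.4 kpc = 14400 pc
5 log₁₀(d/10 pc) = 5 log₁₀(14400) − 5 = 15.792
M = m − 5 log₁₀(d/10) − A = 14.4 − 15.792 − 2.6 = -3.992

M ≈ -3.99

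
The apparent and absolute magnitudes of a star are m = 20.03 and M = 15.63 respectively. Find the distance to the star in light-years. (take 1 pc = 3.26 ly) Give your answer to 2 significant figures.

d ≈ 250 ly

μ = m − M = 4.400
m − M = 5 log₁₀ d − 5
log₁₀ d = (m − M)/5 + 1 = 1.8800
d = 10^1.8800 = 75.86 pc
= 247.3 ly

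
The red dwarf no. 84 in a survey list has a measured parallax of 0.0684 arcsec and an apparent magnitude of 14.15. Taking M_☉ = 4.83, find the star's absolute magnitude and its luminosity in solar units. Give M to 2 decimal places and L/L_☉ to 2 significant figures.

M ≈ 13.33; L/L_☉ ≈ 4.0×10^-4

d = 1/p = 1/0.0684″ = 14.62 pc
M = m − 5 log₁₀ d + 5 = 14.15 − 5·1.1649 + 5 = 13.325
M − M_☉ = 13.325 − 4.83 = 8.495
L/L_☉ = 10^(−0.4 × 8.495) = 3.998×10^-4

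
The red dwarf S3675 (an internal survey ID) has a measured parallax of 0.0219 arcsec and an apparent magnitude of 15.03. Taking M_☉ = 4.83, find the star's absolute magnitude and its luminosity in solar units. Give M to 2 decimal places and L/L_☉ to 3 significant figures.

M ≈ 11.73; L/L_☉ ≈ 1.73×10^-3

d = 1/p = 1/0.0219″ = 45.66 pc
M = m − 5 log₁₀ d + 5 = 15.03 − 5·1.6596 + 5 = 11.732
M − M_☉ = 11.732 − 4.83 = 6.902
L/L_☉ = 10^(−0.4 × 6.902) = 1.734×10^-3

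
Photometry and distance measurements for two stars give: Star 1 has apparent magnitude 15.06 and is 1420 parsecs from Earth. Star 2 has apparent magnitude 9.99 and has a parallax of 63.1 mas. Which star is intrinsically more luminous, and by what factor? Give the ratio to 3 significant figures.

Star 1 is more luminous, by a factor of 75.3.

Star 1: M = m − 5 log₁₀ d + 5 = 15.06 − 5·3.1523 + 5 = 4.299
Star 2: p = 63.1 mas = 0.0631″ → d = 1/p = 15.85 pc
Star 2: M = m − 5 log₁₀ d + 5 = 9.99 − 5·1.2000 + 5 = 8.990
ΔM = M_1 − M_2 = 4.299 − (8.990) = -4.692; smaller M is more luminous → Star 1.
L ratio = 10^(0.4 |ΔM|) = 10^1.877 = 75.27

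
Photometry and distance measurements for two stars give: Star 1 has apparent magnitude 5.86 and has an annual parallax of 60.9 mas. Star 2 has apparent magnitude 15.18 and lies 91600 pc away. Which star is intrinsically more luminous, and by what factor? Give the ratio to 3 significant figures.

Star 1: p = 60.9 mas = 0.0609″ → d = 1/p = 16.42 pc
Star 1: M = m − 5 log₁₀ d + 5 = 5.86 − 5·1.2154 + 5 = 4.783
Star 2: M = m − 5 log₁₀ d + 5 = 15.18 − 5·4.9619 + 5 = -4.629
ΔM = M_1 − M_2 = 4.783 − (-4.629) = 9.413; smaller M is more luminous → Star 2.
L ratio = 10^(0.4 |ΔM|) = 10^3.765 = 5821

Star 2 is more luminous, by a factor of 5820.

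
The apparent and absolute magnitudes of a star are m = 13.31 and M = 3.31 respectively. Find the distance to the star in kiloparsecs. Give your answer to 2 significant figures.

d ≈ 1.0 kpc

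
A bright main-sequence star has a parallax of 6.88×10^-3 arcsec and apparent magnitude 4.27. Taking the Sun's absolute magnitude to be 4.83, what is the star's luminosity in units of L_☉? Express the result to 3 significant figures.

d = 1/p = 1/6.88×10^-3″ = 145.3 pc
M = m − 5 log₁₀ d + 5 = 4.27 − 5·2.1624 + 5 = -1.542
M − M_☉ = -1.542 − 4.83 = -6.372
L/L_☉ = 10^(−0.4 × -6.372) = 353.9

L/L_☉ ≈ 354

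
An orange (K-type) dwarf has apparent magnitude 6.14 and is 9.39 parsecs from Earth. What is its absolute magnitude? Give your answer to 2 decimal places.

M ≈ 6.28

5 log₁₀(d/10 pc) = 5 log₁₀(9.390) − 5 = -0.137
M = m − 5 log₁₀(d/10) = 6.14 + 0.137 = 6.277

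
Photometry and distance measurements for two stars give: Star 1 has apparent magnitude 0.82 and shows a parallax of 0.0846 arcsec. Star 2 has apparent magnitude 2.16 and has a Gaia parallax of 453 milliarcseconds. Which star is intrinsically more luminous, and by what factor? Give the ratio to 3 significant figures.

Star 1: d = 1/p = 1/0.0846″ = 11.82 pc
Star 1: M = m − 5 log₁₀ d + 5 = 0.82 − 5·1.0726 + 5 = 0.457
Star 2: p = 453 mas = 0.453″ → d = 1/p = 2.208 pc
Star 2: M = m − 5 log₁₀ d + 5 = 2.16 − 5·0.3439 + 5 = 5.440
ΔM = M_1 − M_2 = 0.457 − (5.440) = -4.984; smaller M is more luminous → Star 1.
L ratio = 10^(0.4 |ΔM|) = 10^1.993 = 98.50

Star 1 is more luminous, by a factor of 98.5.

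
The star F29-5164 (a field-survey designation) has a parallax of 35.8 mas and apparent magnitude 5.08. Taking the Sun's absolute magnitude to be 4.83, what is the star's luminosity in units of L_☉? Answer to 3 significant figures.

L/L_☉ ≈ 6.20

d = 1/p = 1000/35.8 mas = 27.93 pc
M = m − 5 log₁₀ d + 5 = 5.08 − 5·1.4461 + 5 = 2.849
M − M_☉ = 2.849 − 4.83 = -1.981
L/L_☉ = 10^(−0.4 × -1.981) = 6.198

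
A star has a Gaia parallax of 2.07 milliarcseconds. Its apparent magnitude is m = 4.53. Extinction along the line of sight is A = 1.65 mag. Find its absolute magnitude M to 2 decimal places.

M ≈ -5.54

p = 2.07 mas = 2.07×10^-3″ → d = 1/p = 483.1 pc
5 log₁₀(d/10 pc) = 5 log₁₀(483.1) − 5 = 8.420
M = m − 5 log₁₀(d/10) − A = 4.53 − 8.420 − 1.65 = -5.540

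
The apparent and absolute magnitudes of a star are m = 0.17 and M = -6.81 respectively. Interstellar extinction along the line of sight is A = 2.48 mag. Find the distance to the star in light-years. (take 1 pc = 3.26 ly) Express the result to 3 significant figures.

d ≈ 259 ly

m − M = 5 log₁₀(d/10 pc) + A  ⇒  0.17 − (-6.81) − 2.48 = 5 log₁₀(d/10)
4.500 = 5 log₁₀(d/10)
log₁₀ d = (m − M − A)/5 + 1 = 1.9000
d = 10^1.9000 = 79.43 pc
= 259.0 ly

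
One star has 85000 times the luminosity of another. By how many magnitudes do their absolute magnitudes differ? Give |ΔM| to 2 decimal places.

|ΔM| ≈ 12.32

Pogson: ΔM = −2.5 log₁₀(ratio) = −2.5 log₁₀(85000) = −2.5 × 4.9294 = -12.324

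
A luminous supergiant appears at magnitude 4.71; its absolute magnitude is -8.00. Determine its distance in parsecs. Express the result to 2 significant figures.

d ≈ 3500 pc

μ = m − M = 12.710
m − M = 5 log₁₀ d − 5
log₁₀ d = (m − M)/5 + 1 = 3.5420
d = 10^3.5420 = 3483 pc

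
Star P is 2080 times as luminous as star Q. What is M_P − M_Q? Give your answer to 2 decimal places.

M_P − M_Q ≈ -8.30

Pogson: ΔM = −2.5 log₁₀(ratio) = −2.5 log₁₀(2080) = −2.5 × 3.3181 = -8.295
Star P is brighter, so it has the smaller magnitude: the difference is negative.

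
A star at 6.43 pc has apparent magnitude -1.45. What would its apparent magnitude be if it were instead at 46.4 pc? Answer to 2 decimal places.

m ≈ 2.84

Flux ∝ 1/d², so Δm = 5 log₁₀(d₂/d₁) = 5 log₁₀(46.4/6.43) = 4.292
m₂ = m₁ + Δm = -1.45 + (4.292) = 2.842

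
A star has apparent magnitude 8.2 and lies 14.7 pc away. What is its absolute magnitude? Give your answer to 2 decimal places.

M ≈ 7.36

5 log₁₀(d/10 pc) = 5 log₁₀(14.70) − 5 = 0.837
M = m − 5 log₁₀(d/10) = 8.2 − 0.837 = 7.363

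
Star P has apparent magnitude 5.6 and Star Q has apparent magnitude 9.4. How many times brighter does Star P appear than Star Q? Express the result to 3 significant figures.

33.1

Δm = 5.6 − (9.4) = -3.8
Flux ratio = 10^(−0.4 Δm) = 10^(−0.4 × -3.8) = 10^1.520 = 33.11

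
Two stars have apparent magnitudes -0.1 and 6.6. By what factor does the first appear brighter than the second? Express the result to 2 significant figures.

480

Magnitude difference = -6.7
Flux ratio = 10^(−0.4 Δm) = 10^(−0.4 × -6.7) = 10^2.680 = 478.6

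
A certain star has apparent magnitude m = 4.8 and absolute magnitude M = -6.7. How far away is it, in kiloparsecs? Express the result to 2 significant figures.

μ = m − M = 11.500
m − M = 5 log₁₀ d − 5
log₁₀ d = (m − M)/5 + 1 = 3.3000
d = 10^3.3000 = 1995 pc
= 1.995 kpc

d ≈ 2.0 kpc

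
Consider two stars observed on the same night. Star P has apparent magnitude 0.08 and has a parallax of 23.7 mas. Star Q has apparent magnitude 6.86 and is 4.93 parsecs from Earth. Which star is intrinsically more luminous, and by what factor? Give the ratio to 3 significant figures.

Star P: p = 23.7 mas = 0.0237″ → d = 1/p = 42.19 pc
Star P: M = m − 5 log₁₀ d + 5 = 0.08 − 5·1.6253 + 5 = -3.046
Star Q: M = m − 5 log₁₀ d + 5 = 6.86 − 5·0.6928 + 5 = 8.396
ΔM = M_P − M_Q = -3.046 − (8.396) = -11.442; smaller M is more luminous → Star P.
L ratio = 10^(0.4 |ΔM|) = 10^4.577 = 37740

Star P is more luminous, by a factor of 37700.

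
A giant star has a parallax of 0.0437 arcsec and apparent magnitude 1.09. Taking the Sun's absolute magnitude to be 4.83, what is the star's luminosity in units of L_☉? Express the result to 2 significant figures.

L/L_☉ ≈ 160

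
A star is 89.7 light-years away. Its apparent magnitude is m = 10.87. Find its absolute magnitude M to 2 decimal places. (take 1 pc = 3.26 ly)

M ≈ 8.67

d = 89.7 ly / 3.26 = 27.52 pc
5 log₁₀(d/10 pc) = 5 log₁₀(27.52) − 5 = 2.198
M = m − 5 log₁₀(d/10) = 10.87 − 2.198 = 8.672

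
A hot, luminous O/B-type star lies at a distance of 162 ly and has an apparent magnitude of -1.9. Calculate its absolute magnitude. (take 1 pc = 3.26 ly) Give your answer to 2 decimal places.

M ≈ -5.38

d = 162 ly / 3.26 = 49.69 pc
5 log₁₀(d/10 pc) = 5 log₁₀(49.69) − 5 = 3.481
M = m − 5 log₁₀(d/10) = -1.9 − 3.481 = -5.381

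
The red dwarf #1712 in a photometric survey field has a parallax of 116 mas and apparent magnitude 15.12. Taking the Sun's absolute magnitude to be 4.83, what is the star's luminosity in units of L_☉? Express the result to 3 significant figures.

L/L_☉ ≈ 5.69×10^-5

d = 1/p = 1000/116 mas = 8.621 pc
M = m − 5 log₁₀ d + 5 = 15.12 − 5·0.9355 + 5 = 15.442
M − M_☉ = 15.442 − 4.83 = 10.612
L/L_☉ = 10^(−0.4 × 10.612) = 5.690×10^-5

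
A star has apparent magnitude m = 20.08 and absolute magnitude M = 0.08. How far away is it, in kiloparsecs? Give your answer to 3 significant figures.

d ≈ 100 kpc

Distance modulus: m − M = 20.08 − (0.08) = 20.000
m − M = 5 log₁₀ d − 5
log₁₀ d = (m − M)/5 + 1 = 5.0000
d = 10^5.0000 = 100000 pc
= 100.0 kpc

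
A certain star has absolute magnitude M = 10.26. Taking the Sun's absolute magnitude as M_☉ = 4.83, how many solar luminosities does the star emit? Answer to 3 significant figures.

M − M_☉ = 10.26 − 4.83 = 5.430
L/L_☉ = 10^(−0.4 (M − M_☉)) = 10^-2.172 = 6.730×10^-3

L/L_☉ ≈ 6.73×10^-3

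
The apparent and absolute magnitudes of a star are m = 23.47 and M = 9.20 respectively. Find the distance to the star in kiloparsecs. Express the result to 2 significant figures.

Distance modulus: m − M = 23.47 − (9.20) = 14.270
m − M = 5 log₁₀ d − 5
log₁₀ d = (m − M)/5 + 1 = 3.8540
d = 10^3.8540 = 7145 pc
= 7.145 kpc

d ≈ 7.1 kpc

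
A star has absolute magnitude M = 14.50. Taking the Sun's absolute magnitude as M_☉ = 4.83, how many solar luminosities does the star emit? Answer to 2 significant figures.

L/L_☉ ≈ 1.4×10^-4

M − M_☉ = 14.50 − 4.83 = 9.670
L/L_☉ = 10^(−0.4 (M − M_☉)) = 10^-3.868 = 1.355×10^-4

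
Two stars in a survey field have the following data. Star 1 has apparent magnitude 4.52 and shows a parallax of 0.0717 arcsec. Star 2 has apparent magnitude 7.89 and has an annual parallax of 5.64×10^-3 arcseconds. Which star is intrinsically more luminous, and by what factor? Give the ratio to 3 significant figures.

Star 1: d = 1/p = 1/0.0717″ = 13.95 pc
Star 1: M = m − 5 log₁₀ d + 5 = 4.52 − 5·1.1445 + 5 = 3.798
Star 2: d = 1/p = 1/5.64×10^-3″ = 177.3 pc
Star 2: M = m − 5 log₁₀ d + 5 = 7.89 − 5·2.2487 + 5 = 1.646
ΔM = M_1 − M_2 = 3.798 − (1.646) = 2.151; smaller M is more luminous → Star 2.
L ratio = 10^(0.4 |ΔM|) = 10^0.860 = 7.252

Star 2 is more luminous, by a factor of 7.25.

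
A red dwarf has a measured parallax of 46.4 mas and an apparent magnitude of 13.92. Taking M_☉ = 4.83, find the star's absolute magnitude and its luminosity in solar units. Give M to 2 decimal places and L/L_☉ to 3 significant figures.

d = 1/p = 1000/46.4 mas = 21.55 pc
M = m − 5 log₁₀ d + 5 = 13.92 − 5·1.3335 + 5 = 12.253
M − M_☉ = 12.253 − 4.83 = 7.423
L/L_☉ = 10^(−0.4 × 7.423) = 1.074×10^-3

M ≈ 12.25; L/L_☉ ≈ 1.07×10^-3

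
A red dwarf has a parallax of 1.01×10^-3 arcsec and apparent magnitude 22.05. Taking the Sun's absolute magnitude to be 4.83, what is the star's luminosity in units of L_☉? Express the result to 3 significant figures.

L/L_☉ ≈ 1.27×10^-3

d = 1/p = 1/1.01×10^-3″ = 990.1 pc
M = m − 5 log₁₀ d + 5 = 22.05 − 5·2.9957 + 5 = 12.072
M − M_☉ = 12.072 − 4.83 = 7.242
L/L_☉ = 10^(−0.4 × 7.242) = 1.269×10^-3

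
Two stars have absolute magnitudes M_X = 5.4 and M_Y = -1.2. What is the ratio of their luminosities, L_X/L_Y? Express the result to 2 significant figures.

L_X/L_Y ≈ 2.3×10^-3

ΔM = M_X − M_Y = 6.6
L_X/L_Y = 10^(−0.4 ΔM) = 10^-2.640 = 2.291×10^-3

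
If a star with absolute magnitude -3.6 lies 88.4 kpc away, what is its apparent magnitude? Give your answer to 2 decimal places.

d = 88.4 kpc = 88400 pc
m = M + 5 log₁₀ d − 5 = -3.6 + 5·4.9465 − 5 = 16.132

m ≈ 16.13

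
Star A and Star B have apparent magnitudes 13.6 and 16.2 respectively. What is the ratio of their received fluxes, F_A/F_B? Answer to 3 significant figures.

F_A/F_B ≈ 11.0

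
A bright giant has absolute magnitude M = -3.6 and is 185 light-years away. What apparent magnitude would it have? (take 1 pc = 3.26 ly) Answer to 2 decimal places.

d = 185 ly / 3.26 = 56.75 pc
m = M + 5 log₁₀ d − 5 = -3.6 + 5·1.7540 − 5 = 0.170

m ≈ 0.17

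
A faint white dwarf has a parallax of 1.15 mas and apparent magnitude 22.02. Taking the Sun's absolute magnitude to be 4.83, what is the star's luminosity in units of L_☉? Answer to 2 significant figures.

L/L_☉ ≈ 1.0×10^-3

d = 1/p = 1000/1.15 mas = 869.6 pc
M = m − 5 log₁₀ d + 5 = 22.02 − 5·2.9393 + 5 = 12.323
M − M_☉ = 12.323 − 4.83 = 7.493
L/L_☉ = 10^(−0.4 × 7.493) = 1.006×10^-3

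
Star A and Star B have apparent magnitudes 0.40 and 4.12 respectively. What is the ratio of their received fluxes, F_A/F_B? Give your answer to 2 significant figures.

Δm = 0.40 − (4.12) = -3.72
Flux ratio = 10^(−0.4 Δm) = 10^(−0.4 × -3.72) = 10^1.488 = 30.76

F_A/F_B ≈ 31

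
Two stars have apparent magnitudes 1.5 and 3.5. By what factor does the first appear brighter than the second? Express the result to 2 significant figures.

6.3

Magnitude difference = -2.0
Flux ratio = 10^(−0.4 Δm) = 10^(−0.4 × -2.0) = 10^0.800 = 6.310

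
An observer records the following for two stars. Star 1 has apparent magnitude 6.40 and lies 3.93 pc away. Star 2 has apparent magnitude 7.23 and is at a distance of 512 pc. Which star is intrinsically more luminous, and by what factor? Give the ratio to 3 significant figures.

Star 2 is more luminous, by a factor of 7900.

Star 1: M = m − 5 log₁₀ d + 5 = 6.40 − 5·0.5944 + 5 = 8.428
Star 2: M = m − 5 log₁₀ d + 5 = 7.23 − 5·2.7093 + 5 = -1.316
ΔM = M_1 − M_2 = 8.428 − (-1.316) = 9.744; smaller M is more luminous → Star 2.
L ratio = 10^(0.4 |ΔM|) = 10^3.898 = 7902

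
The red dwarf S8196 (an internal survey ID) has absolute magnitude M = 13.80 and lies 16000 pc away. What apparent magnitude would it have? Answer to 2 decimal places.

m = M + 5 log₁₀ d − 5 = 13.80 + 5·4.2041 − 5 = 29.821

m ≈ 29.82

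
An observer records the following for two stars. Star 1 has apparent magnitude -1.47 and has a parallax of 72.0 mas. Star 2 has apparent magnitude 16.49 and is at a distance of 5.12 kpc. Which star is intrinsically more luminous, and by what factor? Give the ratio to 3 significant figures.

Star 1 is more luminous, by a factor of 112.

Star 1: p = 72.0 mas = 0.0720″ → d = 1/p = 13.89 pc
Star 1: M = m − 5 log₁₀ d + 5 = -1.47 − 5·1.1427 + 5 = -2.183
Star 2: d = 5.12 kpc = 5120 pc
Star 2: M = m − 5 log₁₀ d + 5 = 16.49 − 5·3.7093 + 5 = 2.944
ΔM = M_1 − M_2 = -2.183 − (2.944) = -5.127; smaller M is more luminous → Star 1.
L ratio = 10^(0.4 |ΔM|) = 10^2.051 = 112.4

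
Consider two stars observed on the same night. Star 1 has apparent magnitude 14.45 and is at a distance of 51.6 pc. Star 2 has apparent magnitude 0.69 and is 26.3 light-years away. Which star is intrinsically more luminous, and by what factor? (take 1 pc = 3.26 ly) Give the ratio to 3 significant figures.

Star 2 is more luminous, by a factor of 7800.

Star 1: M = m − 5 log₁₀ d + 5 = 14.45 − 5·1.7126 + 5 = 10.887
Star 2: d = 26.3 ly / 3.26 = 8.067 pc
Star 2: M = m − 5 log₁₀ d + 5 = 0.69 − 5·0.9067 + 5 = 1.156
ΔM = M_1 − M_2 = 10.887 − (1.156) = 9.730; smaller M is more luminous → Star 2.
L ratio = 10^(0.4 |ΔM|) = 10^3.892 = 7801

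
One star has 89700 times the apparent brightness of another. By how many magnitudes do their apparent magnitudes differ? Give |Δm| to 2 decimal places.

Pogson: Δm = −2.5 log₁₀(ratio) = −2.5 log₁₀(89700) = −2.5 × 4.9528 = -12.382

|Δm| ≈ 12.38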